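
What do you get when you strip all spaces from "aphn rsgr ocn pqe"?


Input string: 'aphn rsgr ocn pqe'
Operation: remove all spaces
Words: 'aphn', 'rsgr', 'ocn', 'pqe'
Join without spaces: aphnrsgrocnpqe


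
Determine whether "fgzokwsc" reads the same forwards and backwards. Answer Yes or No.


Input string: 'fgzokwsc'
Reversed: 'cswkozgf'
Compare pairs: s[0]='f' vs s[7]='c' (mismatch), s[1]='g' vs s[6]='s' (mismatch), s[2]='z' vs s[5]='w' (mismatch), s[3]='o' vs s[4]='k' (mismatch)
Palindrome: No


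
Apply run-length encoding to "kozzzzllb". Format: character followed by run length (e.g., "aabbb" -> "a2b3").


Input: 'kozzzzllb'
Operation: identify consecutive runs
Runs: 'k' -> k1, 'o' -> o1, 'zzzz' -> z4, 'll' -> l2, 'b' -> b1
Encoded: k1o1z4l2b1


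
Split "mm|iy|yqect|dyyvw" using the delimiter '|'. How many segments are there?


Input string: 'mm|iy|yqect|dyyvw'
Delimiter: '|'
Split result: 'mm', 'iy', 'yqect', 'dyyvw'
Number of parts: 4


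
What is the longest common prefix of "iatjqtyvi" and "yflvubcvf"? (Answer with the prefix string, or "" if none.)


String 1: 'iatjqtyvi'
String 2: 'yflvubcvf'
Compare position by position:
pos 0: 'i' vs 'y' differ -> stop
Longest common prefix: "" (length 0)


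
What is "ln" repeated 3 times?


Input string: 'ln'
Operation: repeat 3 times
Concatenation: 'ln' + 'ln' + 'ln'
Result: lnlnln


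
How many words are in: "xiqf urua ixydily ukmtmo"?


Input string: 'xiqf urua ixydily ukmtmo'
Operation: split by spaces
Words found: 'xiqf', 'urua', 'ixydily', 'ukmtmo'
Word count: 4


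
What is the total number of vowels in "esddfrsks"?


Input string: 'esddfrsks'
Operation: count vowels (a, e, i, o, u)
Scan: s[0]='e' (vowel), s[1]='s', s[2]='d', s[3]='d', s[4]='f', s[5]='r', s[6]='s', s[7]='k', s[8]='s'
Vowels found: 1
Result: 1


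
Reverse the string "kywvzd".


Input string: 'kywvzd'
Operation: reverse character order
Original order: 'k' -> 'y' -> 'w' -> 'v' -> 'z' -> 'd'
Reversed order: 'd' -> 'z' -> 'v' -> 'w' -> 'y' -> 'k'
Result: dzvwyk


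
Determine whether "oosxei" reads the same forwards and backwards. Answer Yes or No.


Input string: 'oosxei'
Reversed: 'iexsoo'
Compare pairs: s[0]='o' vs s[5]='i' (mismatch), s[1]='o' vs s[4]='e' (mismatch), s[2]='s' vs s[3]='x' (mismatch)
Palindrome: No


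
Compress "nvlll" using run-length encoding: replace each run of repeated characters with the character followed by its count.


Input: 'nvlll'
Operation: identify consecutive runs
Runs: 'n' -> n1, 'v' -> v1, 'lll' -> l3
Encoded: n1v1l3


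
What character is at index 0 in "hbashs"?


Input string: 'hbashs'
Operation: get character at index 0
Index mapping: s[0]='h'
Result: 'h'


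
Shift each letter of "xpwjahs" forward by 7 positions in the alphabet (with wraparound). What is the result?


Input: 'xpwjahs', shift = 7
Operation: for each letter, (position + 7) mod 26
Mapping: 'x'(23+7=30, 30 mod 26=4)->'e', 'p'(15+7=22)->'w', 'w'(22+7=29, 29 mod 26=3)->'d', 'j'(9+7=16)->'q', 'a'(0+7=7)->'h', 'h'(7+7=14)->'o', 's'(18+7=25)->'z'
Result: ewdqhoz


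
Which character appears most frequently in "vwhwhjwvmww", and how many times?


Input: 'vwhwhjwvmww'
Operation: tally each character
Counts: 'h':2, 'j':1, 'm':1, 'v':2, 'w':5
Maximum: 'w' appears 5 times


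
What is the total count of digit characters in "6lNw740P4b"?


Input string: '6lNw740P4b'
Operation: count digit characters (0-9)
Scan: '6'(digit), 'l', 'N', 'w', '7'(digit), '4'(digit), '0'(digit), 'P', '4'(digit), 'b'
Digits found: 5
Result: 5


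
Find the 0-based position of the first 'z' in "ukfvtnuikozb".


Input string: 'ukfvtnuikozb'
Target: 'z'
Scanning left to right: s[0]='u', s[1]='k', s[2]='f', s[3]='v', s[4]='t', s[5]='n', s[6]='u', s[7]='i', s[8]='k', s[9]='o', s[10]='z'
First match at index: 10


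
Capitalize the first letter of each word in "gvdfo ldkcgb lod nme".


Input string: 'gvdfo ldkcgb lod nme'
Operation: capitalize first letter of each word
Word transformations: 'gvdfo'->'Gvdfo', 'ldkcgb'->'Ldkcgb', 'lod'->'Lod', 'nme'->'Nme'
Result: Gvdfo Ldkcgb Lod Nme


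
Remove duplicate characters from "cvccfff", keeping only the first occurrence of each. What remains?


Input: 'cvccfff'
Operation: keep first occurrence of each character
Scan: s[0]='c' new -> keep; s[1]='v' new -> keep; s[2]='c' seen -> skip; s[3]='c' seen -> skip; s[4]='f' new -> keep; s[5]='f' seen -> skip; s[6]='f' seen -> skip
Result: cvf


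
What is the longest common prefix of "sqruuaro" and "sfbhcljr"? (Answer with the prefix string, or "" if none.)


String 1: 'sqruuaro'
String 2: 'sfbhcljr'
Compare position by position:
pos 0: 's' vs 's' match
pos 1: 'q' vs 'f' differ -> stop
Longest common prefix: "s" (length 1)


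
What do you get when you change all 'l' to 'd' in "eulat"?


Input string: 'eulat'
Operation: replace 'l' with 'd'
Positions of 'l': 2
After replacement: eudat


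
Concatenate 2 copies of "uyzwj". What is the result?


Input string: 'uyzwj'
Operation: repeat 2 times
Concatenation: 'uyzwj' + 'uyzwj'
Result: uyzwjuyzwj


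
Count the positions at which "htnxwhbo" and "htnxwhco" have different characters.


String 1: 'htnxwhbo'
String 2: 'htnxwhco'
Compare each position: pos 0: 'h'=='h', pos 1: 't'=='t', pos 2: 'n'=='n', pos 3: 'x'=='x', pos 4: 'w'=='w', pos 5: 'h'=='h', pos 6: 'b'!='c', pos 7: 'o'=='o'
Differing positions: 1
Hamming distance: 1


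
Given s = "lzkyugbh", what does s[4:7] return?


Input string: 'lzkyugbh'
Operation: slice [4:7]
Extract characters: s[4]='u', s[5]='g', s[6]='b'
Result: ugb


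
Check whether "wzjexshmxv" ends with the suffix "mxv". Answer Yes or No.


Input string: 'wzjexshmxv'
Suffix to check: 'mxv'
Last 3 characters of input: 'mxv'
Match: True
Result: Yes


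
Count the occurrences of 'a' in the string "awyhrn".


Input string: 'awyhrn'
Target character: 'a'
Scan each position: s[0]='a'
Matches found at indices: 0
Total: 1


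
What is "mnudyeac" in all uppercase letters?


Input string: 'mnudyeac'
Operation: convert each letter to uppercase
Mapping: 'm'->'M', 'n'->'N', 'u'->'U', 'd'->'D', 'y'->'Y', 'e'->'E', 'a'->'A', 'c'->'C'
Result: MNUDYEAC


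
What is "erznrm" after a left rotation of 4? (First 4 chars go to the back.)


Input: 'erznrm', shift = 4
Operation: split at index 4 and swap parts
Front part s[0:4] = 'erzn'
Back part s[4:] = 'rm'
Rotated = back + front = 'rm' + 'erzn'
Result: rmerzn


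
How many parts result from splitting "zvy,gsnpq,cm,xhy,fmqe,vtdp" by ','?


Input string: 'zvy,gsnpq,cm,xhy,fmqe,vtdp'
Delimiter: ','
Split result: 'zvy', 'gsnpq', 'cm', 'xhy', 'fmqe', 'vtdp'
Number of parts: 6


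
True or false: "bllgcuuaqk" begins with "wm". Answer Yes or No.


Input string: 'bllgcuuaqk'
Prefix to check: 'wm'
First 2 characters of input: 'bl'
Match: False
Result: No


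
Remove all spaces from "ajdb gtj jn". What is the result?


Input string: 'ajdb gtj jn'
Operation: remove all spaces
Words: 'ajdb', 'gtj', 'jn'
Join without spaces: ajdbgtjjn


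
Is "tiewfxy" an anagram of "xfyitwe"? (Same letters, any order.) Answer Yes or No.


String 1: 'xfyitwe' -> sorted: 'efitwxy'
String 2: 'tiewfxy' -> sorted: 'efitwxy'
Compare sorted forms: 'efitwxy' == 'efitwxy'
Anagram: Yes


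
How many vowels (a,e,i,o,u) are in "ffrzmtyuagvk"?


Input string: 'ffrzmtyuagvk'
Operation: count vowels (a, e, i, o, u)
Scan: s[0]='f', s[1]='f', s[2]='r', s[3]='z', s[4]='m', s[5]='t', s[6]='y', s[7]='u' (vowel), s[8]='a' (vowel), s[9]='g', s[10]='v', s[11]='k'
Vowels found: 2
Result: 2


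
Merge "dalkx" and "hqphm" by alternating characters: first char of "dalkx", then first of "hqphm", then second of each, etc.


String 1: 'dalkx'
String 2: 'hqphm'
Operation: alternate characters
Pairs: 'd'+'h', 'a'+'q', 'l'+'p', 'k'+'h', 'x'+'m'
Result: dhaqlpkhxm


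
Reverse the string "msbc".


Input string: 'msbc'
Operation: reverse character order
Original order: 'm' -> 's' -> 'b' -> 'c'
Reversed order: 'c' -> 'b' -> 's' -> 'm'
Result: cbsm


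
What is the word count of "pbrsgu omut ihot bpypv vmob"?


Input string: 'pbrsgu omut ihot bpypv vmob'
Operation: split by spaces
Words found: 'pbrsgu', 'omut', 'ihot', 'bpypv', 'vmob'
Word count: 5


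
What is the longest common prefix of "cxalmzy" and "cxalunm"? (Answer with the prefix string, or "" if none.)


String 1: 'cxalmzy'
String 2: 'cxalunm'
Compare position by position:
pos 0: 'c' vs 'c' match
pos 1: 'x' vs 'x' match
pos 2: 'a' vs 'a' match
pos 3: 'l' vs 'l' match
pos 4: 'm' vs 'u' differ -> stop
Longest common prefix: "cxal" (length 4)


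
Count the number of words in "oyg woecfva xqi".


Input string: 'oyg woecfva xqi'
Operation: split by spaces
Words found: 'oyg', 'woecfva', 'xqi'
Word count: 3


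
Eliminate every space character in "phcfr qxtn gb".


Input string: 'phcfr qxtn gb'
Operation: remove all spaces
Words: 'phcfr', 'qxtn', 'gb'
Join without spaces: phcfrqxtngb


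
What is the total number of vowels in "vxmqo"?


Input string: 'vxmqo'
Operation: count vowels (a, e, i, o, u)
Scan: s[0]='v', s[1]='x', s[2]='m', s[3]='q', s[4]='o' (vowel)
Vowels found: 1
Result: 1


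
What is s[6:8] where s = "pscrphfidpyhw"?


Input string: 'pscrphfidpyhw'
Operation: slice [6:8]
Extract characters: s[6]='f', s[7]='i'
Result: fi


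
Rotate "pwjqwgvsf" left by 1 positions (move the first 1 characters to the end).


Input: 'pwjqwgvsf', shift = 1
Operation: split at index 1 and swap parts
Front part s[0:1] = 'p'
Back part s[1:] = 'wjqwgvsf'
Rotated = back + front = 'wjqwgvsf' + 'p'
Result: wjqwgvsfp


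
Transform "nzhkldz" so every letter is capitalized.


Input string: 'nzhkldz'
Operation: convert each letter to uppercase
Mapping: 'n'->'N', 'z'->'Z', 'h'->'H', 'k'->'K', 'l'->'L', 'd'->'D', 'z'->'Z'
Result: NZHKLDZ


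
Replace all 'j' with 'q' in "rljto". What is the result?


Input string: 'rljto'
Operation: replace 'j' with 'q'
Positions of 'j': 2
After replacement: rlqto


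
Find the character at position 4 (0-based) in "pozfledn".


Input string: 'pozfledn'
Operation: get character at index 4
Index mapping: s[0]='p', s[1]='o', s[2]='z', s[3]='f', s[4]='l'
Result: 'l'


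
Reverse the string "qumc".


Input string: 'qumc'
Operation: reverse character order
Original order: 'q' -> 'u' -> 'm' -> 'c'
Reversed order: 'c' -> 'm' -> 'u' -> 'q'
Result: cmuq


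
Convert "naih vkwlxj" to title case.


Input string: 'naih vkwlxj'
Operation: capitalize first letter of each word
Word transformations: 'naih'->'Naih', 'vkwlxj'->'Vkwlxj'
Result: Naih Vkwlxj


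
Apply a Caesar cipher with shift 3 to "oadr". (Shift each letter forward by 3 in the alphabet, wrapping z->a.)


Input: 'oadr', shift = 3
Operation: for each letter, (position + 3) mod 26
Mapping: 'o'(14+3=17)->'r', 'a'(0+3=3)->'d', 'd'(3+3=6)->'g', 'r'(17+3=20)->'u'
Result: rdgu


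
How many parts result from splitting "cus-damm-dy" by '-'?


Input string: 'cus-damm-dy'
Delimiter: '-'
Split result: 'cus', 'damm', 'dy'
Number of parts: 3


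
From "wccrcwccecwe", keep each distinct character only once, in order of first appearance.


Input: 'wccrcwccecwe'
Operation: keep first occurrence of each character
Scan: s[0]='w' new -> keep; s[1]='c' new -> keep; s[2]='c' seen -> skip; s[3]='r' new -> keep; s[4]='c' seen -> skip; s[5]='w' seen -> skip; s[6]='c' seen -> skip; s[7]='c' seen -> skip; s[8]='e' new -> keep; s[9]='c' seen -> skip; s[10]='w' seen -> skip; s[11]='e' seen -> skip
Result: wcre


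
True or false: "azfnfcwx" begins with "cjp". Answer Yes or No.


Input string: 'azfnfcwx'
Prefix to check: 'cjp'
First 3 characters of input: 'azf'
Match: False
Result: No


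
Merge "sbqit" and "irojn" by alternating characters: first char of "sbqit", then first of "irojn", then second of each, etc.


String 1: 'sbqit'
String 2: 'irojn'
Operation: alternate characters
Pairs: 's'+'i', 'b'+'r', 'q'+'o', 'i'+'j', 't'+'n'
Result: sibrqoijtn


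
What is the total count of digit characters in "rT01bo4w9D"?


Input string: 'rT01bo4w9D'
Operation: count digit characters (0-9)
Scan: 'r', 'T', '0'(digit), '1'(digit), 'b', 'o', '4'(digit), 'w', '9'(digit), 'D'
Digits found: 4
Result: 4


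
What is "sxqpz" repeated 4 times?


Input string: 'sxqpz'
Operation: repeat 4 times
Concatenation: 'sxqpz' + 'sxqpz' + 'sxqpz' + 'sxqpz'
Result: sxqpzsxqpzsxqpzsxqpz


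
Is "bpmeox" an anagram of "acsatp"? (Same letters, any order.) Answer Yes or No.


String 1: 'acsatp' -> sorted: 'aacpst'
String 2: 'bpmeox' -> sorted: 'bemopx'
Compare sorted forms: 'aacpst' != 'bemopx'
Anagram: No


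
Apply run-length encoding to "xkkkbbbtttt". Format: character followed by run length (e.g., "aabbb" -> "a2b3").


Input: 'xkkkbbbtttt'
Operation: identify consecutive runs
Runs: 'x' -> x1, 'kkk' -> k3, 'bbb' -> b3, 'tttt' -> t4
Encoded: x1k3b3t4


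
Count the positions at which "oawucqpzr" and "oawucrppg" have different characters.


String 1: 'oawucqpzr'
String 2: 'oawucrppg'
Compare each position: pos 0: 'o'=='o', pos 1: 'a'=='a', pos 2: 'w'=='w', pos 3: 'u'=='u', pos 4: 'c'=='c', pos 5: 'q'!='r', pos 6: 'p'=='p', pos 7: 'z'!='p', pos 8: 'r'!='g'
Differing positions: 3
Hamming distance: 3


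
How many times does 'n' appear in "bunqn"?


Input string: 'bunqn'
Target character: 'n'
Scan each position: s[2]='n', s[4]='n'
Matches found at indices: 2, 4
Total: 2


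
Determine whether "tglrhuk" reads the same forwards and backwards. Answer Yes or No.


Input string: 'tglrhuk'
Reversed: 'kuhrlgt'
Compare pairs: s[0]='t' vs s[6]='k' (mismatch), s[1]='g' vs s[5]='u' (mismatch), s[2]='l' vs s[4]='h' (mismatch)
Palindrome: No


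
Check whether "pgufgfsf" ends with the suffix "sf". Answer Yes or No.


Input string: 'pgufgfsf'
Suffix to check: 'sf'
Last 2 characters of input: 'sf'
Match: True
Result: Yes


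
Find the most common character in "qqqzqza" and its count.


Input: 'qqqzqza'
Operation: tally each character
Counts: 'a':1, 'q':4, 'z':2
Maximum: 'q' appears 4 times


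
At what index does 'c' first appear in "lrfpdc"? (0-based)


Input string: 'lrfpdc'
Target: 'c'
Scanning left to right: s[0]='l', s[1]='r', s[2]='f', s[3]='p', s[4]='d', s[5]='c'
First match at index: 5


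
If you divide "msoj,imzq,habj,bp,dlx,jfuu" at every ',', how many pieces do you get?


Input string: 'msoj,imzq,habj,bp,dlx,jfuu'
Delimiter: ','
Split result: 'msoj', 'imzq', 'habj', 'bp', 'dlx', 'jfuu'
Number of parts: 6


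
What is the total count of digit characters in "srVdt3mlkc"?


Input string: 'srVdt3mlkc'
Operation: count digit characters (0-9)
Scan: 's', 'r', 'V', 'd', 't', '3'(digit), 'm', 'l', 'k', 'c'
Digits found: 1
Result: 1


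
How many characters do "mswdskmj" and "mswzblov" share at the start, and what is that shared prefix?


String 1: 'mswdskmj'
String 2: 'mswzblov'
Compare position by position:
pos 0: 'm' vs 'm' match
pos 1: 's' vs 's' match
pos 2: 'w' vs 'w' match
pos 3: 'd' vs 'z' differ -> stop
Longest common prefix: "msw" (length 3)


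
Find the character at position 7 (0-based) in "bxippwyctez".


Input string: 'bxippwyctez'
Operation: get character at index 7
Index mapping: s[0]='b', s[1]='x', s[2]='i', s[3]='p', s[4]='p', s[5]='w', s[6]='y', s[7]='c'
Result: 'c'


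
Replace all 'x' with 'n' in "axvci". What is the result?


Input string: 'axvci'
Operation: replace 'x' with 'n'
Positions of 'x': 1
After replacement: anvci


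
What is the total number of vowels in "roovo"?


Input string: 'roovo'
Operation: count vowels (a, e, i, o, u)
Scan: s[0]='r', s[1]='o' (vowel), s[2]='o' (vowel), s[3]='v', s[4]='o' (vowel)
Vowels found: 3
Result: 3


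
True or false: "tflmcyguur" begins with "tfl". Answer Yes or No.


Input string: 'tflmcyguur'
Prefix to check: 'tfl'
First 3 characters of input: 'tfl'
Match: True
Result: Yes


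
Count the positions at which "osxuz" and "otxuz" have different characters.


String 1: 'osxuz'
String 2: 'otxuz'
Compare each position: pos 0: 'o'=='o', pos 1: 's'!='t', pos 2: 'x'=='x', pos 3: 'u'=='u', pos 4: 'z'=='z'
Differing positions: 1
Hamming distance: 1


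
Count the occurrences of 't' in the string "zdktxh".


Input string: 'zdktxh'
Target character: 't'
Scan each position: s[3]='t'
Matches found at indices: 3
Total: 1


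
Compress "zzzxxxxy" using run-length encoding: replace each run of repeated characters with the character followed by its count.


Input: 'zzzxxxxy'
Operation: identify consecutive runs
Runs: 'zzz' -> z3, 'xxxx' -> x4, 'y' -> y1
Encoded: z3x4y1


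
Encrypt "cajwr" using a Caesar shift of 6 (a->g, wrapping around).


Input: 'cajwr', shift = 6
Operation: for each letter, (position + 6) mod 26
Mapping: 'c'(2+6=8)->'i', 'a'(0+6=6)->'g', 'j'(9+6=15)->'p', 'w'(22+6=28, 28 mod 26=2)->'c', 'r'(17+6=23)->'x'
Result: igpcx


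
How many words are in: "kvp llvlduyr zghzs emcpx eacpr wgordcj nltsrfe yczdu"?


Input string: 'kvp llvlduyr zghzs emcpx eacpr wgordcj nltsrfe yczdu'
Operation: split by spaces
Words found: 'kvp', 'llvlduyr', 'zghzs', 'emcpx', 'eacpr', 'wgordcj', 'nltsrfe', 'yczdu'
Word count: 8


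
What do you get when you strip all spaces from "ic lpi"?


Input string: 'ic lpi'
Operation: remove all spaces
Words: 'ic', 'lpi'
Join without spaces: iclpi


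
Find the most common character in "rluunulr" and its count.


Input: 'rluunulr'
Operation: tally each character
Counts: 'l':2, 'n':1, 'r':2, 'u':3
Maximum: 'u' appears 3 times


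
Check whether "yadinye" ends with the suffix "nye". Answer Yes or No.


Input string: 'yadinye'
Suffix to check: 'nye'
Last 3 characters of input: 'nye'
Match: True
Result: Yes


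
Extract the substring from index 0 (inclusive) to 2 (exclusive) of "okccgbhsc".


Input string: 'okccgbhsc'
Operation: slice [0:2]
Extract characters: s[0]='o', s[1]='k'
Result: ok


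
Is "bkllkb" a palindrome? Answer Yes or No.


Input string: 'bkllkb'
Reversed: 'bkllkb'
Compare pairs: s[0]='b' vs s[5]='b' (match), s[1]='k' vs s[4]='k' (match), s[2]='l' vs s[3]='l' (match)
Palindrome: Yes


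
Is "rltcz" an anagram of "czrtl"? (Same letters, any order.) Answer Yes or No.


String 1: 'czrtl' -> sorted: 'clrtz'
String 2: 'rltcz' -> sorted: 'clrtz'
Compare sorted forms: 'clrtz' == 'clrtz'
Anagram: Yes


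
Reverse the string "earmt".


Input string: 'earmt'
Operation: reverse character order
Original order: 'e' -> 'a' -> 'r' -> 'm' -> 't'
Reversed order: 't' -> 'm' -> 'r' -> 'a' -> 'e'
Result: tmrae


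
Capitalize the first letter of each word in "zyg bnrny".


Input string: 'zyg bnrny'
Operation: capitalize first letter of each word
Word transformations: 'zyg'->'Zyg', 'bnrny'->'Bnrny'
Result: Zyg Bnrny


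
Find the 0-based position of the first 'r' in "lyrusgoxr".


Input string: 'lyrusgoxr'
Target: 'r'
Scanning left to right: s[0]='l', s[1]='y', s[2]='r'
First match at index: 2


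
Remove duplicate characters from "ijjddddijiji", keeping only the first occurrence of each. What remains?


Input: 'ijjddddijiji'
Operation: keep first occurrence of each character
Scan: s[0]='i' new -> keep; s[1]='j' new -> keep; s[2]='j' seen -> skip; s[3]='d' new -> keep; s[4]='d' seen -> skip; s[5]='d' seen -> skip; s[6]='d' seen -> skip; s[7]='i' seen -> skip; s[8]='j' seen -> skip; s[9]='i' seen -> skip; s[10]='j' seen -> skip; s[11]='i' seen -> skip
Result: ijd


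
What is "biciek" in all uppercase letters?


Input string: 'biciek'
Operation: convert each letter to uppercase
Mapping: 'b'->'B', 'i'->'I', 'c'->'C', 'i'->'I', 'e'->'E', 'k'->'K'
Result: BICIEK


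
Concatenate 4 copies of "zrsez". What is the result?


Input string: 'zrsez'
Operation: repeat 4 times
Concatenation: 'zrsez' + 'zrsez' + 'zrsez' + 'zrsez'
Result: zrsezzrsezzrsezzrsez


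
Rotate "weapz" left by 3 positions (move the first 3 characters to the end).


Input: 'weapz', shift = 3
Operation: split at index 3 and swap parts
Front part s[0:3] = 'wea'
Back part s[3:] = 'pz'
Rotated = back + front = 'pz' + 'wea'
Result: pzwea


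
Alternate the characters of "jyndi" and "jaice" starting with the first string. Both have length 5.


String 1: 'jyndi'
String 2: 'jaice'
Operation: alternate characters
Pairs: 'j'+'j', 'y'+'a', 'n'+'i', 'd'+'c', 'i'+'e'
Result: jjyanidcie


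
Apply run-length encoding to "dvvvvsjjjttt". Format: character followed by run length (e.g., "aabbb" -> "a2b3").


Input: 'dvvvvsjjjttt'
Operation: identify consecutive runs
Runs: 'd' -> d1, 'vvvv' -> v4, 's' -> s1, 'jjj' -> j3, 'ttt' -> t3
Encoded: d1v4s1j3t3


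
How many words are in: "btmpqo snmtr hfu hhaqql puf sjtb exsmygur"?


Input string: 'btmpqo snmtr hfu hhaqql puf sjtb exsmygur'
Operation: split by spaces
Words found: 'btmpqo', 'snmtr', 'hfu', 'hhaqql', 'puf', 'sjtb', 'exsmygur'
Word count: 7


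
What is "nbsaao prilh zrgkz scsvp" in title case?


Input string: 'nbsaao prilh zrgkz scsvp'
Operation: capitalize first letter of each word
Word transformations: 'nbsaao'->'Nbsaao', 'prilh'->'Prilh', 'zrgkz'->'Zrgkz', 'scsvp'->'Scsvp'
Result: Nbsaao Prilh Zrgkz Scsvp


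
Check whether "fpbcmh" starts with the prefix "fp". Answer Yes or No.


Input string: 'fpbcmh'
Prefix to check: 'fp'
First 2 characters of input: 'fp'
Match: True
Result: Yes


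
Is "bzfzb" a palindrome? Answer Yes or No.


Input string: 'bzfzb'
Reversed: 'bzfzb'
Compare pairs: s[0]='b' vs s[4]='b' (match), s[1]='z' vs s[3]='z' (match)
Palindrome: Yes


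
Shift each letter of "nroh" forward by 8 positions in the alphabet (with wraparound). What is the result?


Input: 'nroh', shift = 8
Operation: for each letter, (position + 8) mod 26
Mapping: 'n'(13+8=21)->'v', 'r'(17+8=25)->'z', 'o'(14+8=22)->'w', 'h'(7+8=15)->'p'
Result: vzwp


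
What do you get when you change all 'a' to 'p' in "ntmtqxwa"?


Input string: 'ntmtqxwa'
Operation: replace 'a' with 'p'
Positions of 'a': 7
After replacement: ntmtqxwp


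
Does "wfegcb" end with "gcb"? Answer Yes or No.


Input string: 'wfegcb'
Suffix to check: 'gcb'
Last 3 characters of input: 'gcb'
Match: True
Result: Yes


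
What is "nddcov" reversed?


Input string: 'nddcov'
Operation: reverse character order
Original order: 'n' -> 'd' -> 'd' -> 'c' -> 'o' -> 'v'
Reversed order: 'v' -> 'o' -> 'c' -> 'd' -> 'd' -> 'n'
Result: vocddn


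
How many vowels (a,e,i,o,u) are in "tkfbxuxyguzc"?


Input string: 'tkfbxuxyguzc'
Operation: count vowels (a, e, i, o, u)
Scan: s[0]='t', s[1]='k', s[2]='f', s[3]='b', s[4]='x', s[5]='u' (vowel), s[6]='x', s[7]='y', s[8]='g', s[9]='u' (vowel), s[10]='z', s[11]='c'
Vowels found: 2
Result: 2


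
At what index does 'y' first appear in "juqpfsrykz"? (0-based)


Input string: 'juqpfsrykz'
Target: 'y'
Scanning left to right: s[0]='j', s[1]='u', s[2]='q', s[3]='p', s[4]='f', s[5]='s', s[6]='r', s[7]='y'
First match at index: 7


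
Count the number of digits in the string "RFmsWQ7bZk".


Input string: 'RFmsWQ7bZk'
Operation: count digit characters (0-9)
Scan: 'R', 'F', 'm', 's', 'W', 'Q', '7'(digit), 'b', 'Z', 'k'
Digits found: 1
Result: 1


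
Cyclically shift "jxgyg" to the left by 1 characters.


Input: 'jxgyg', shift = 1
Operation: split at index 1 and swap parts
Front part s[0:1] = 'j'
Back part s[1:] = 'xgyg'
Rotated = back + front = 'xgyg' + 'j'
Result: xgygj


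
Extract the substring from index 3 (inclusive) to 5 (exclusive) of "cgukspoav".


Input string: 'cgukspoav'
Operation: slice [3:5]
Extract characters: s[3]='k', s[4]='s'
Result: ks


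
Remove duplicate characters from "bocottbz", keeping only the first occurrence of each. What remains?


Input: 'bocottbz'
Operation: keep first occurrence of each character
Scan: s[0]='b' new -> keep; s[1]='o' new -> keep; s[2]='c' new -> keep; s[3]='o' seen -> skip; s[4]='t' new -> keep; s[5]='t' seen -> skip; s[6]='b' seen -> skip; s[7]='z' new -> keep
Result: boctz


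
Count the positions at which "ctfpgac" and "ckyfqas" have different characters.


String 1: 'ctfpgac'
String 2: 'ckyfqas'
Compare each position: pos 0: 'c'=='c', pos 1: 't'!='k', pos 2: 'f'!='y', pos 3: 'p'!='f', pos 4: 'g'!='q', pos 5: 'a'=='a', pos 6: 'c'!='s'
Differing positions: 5
Hamming distance: 5


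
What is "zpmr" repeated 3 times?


Input string: 'zpmr'
Operation: repeat 3 times
Concatenation: 'zpmr' + 'zpmr' + 'zpmr'
Result: zpmrzpmrzpmr


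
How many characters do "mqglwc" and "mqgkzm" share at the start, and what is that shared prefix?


String 1: 'mqglwc'
String 2: 'mqgkzm'
Compare position by position:
pos 0: 'm' vs 'm' match
pos 1: 'q' vs 'q' match
pos 2: 'g' vs 'g' match
pos 3: 'l' vs 'k' differ -> stop
Longest common prefix: "mqg" (length 3)


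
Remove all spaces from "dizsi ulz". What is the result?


Input string: 'dizsi ulz'
Operation: remove all spaces
Words: 'dizsi', 'ulz'
Join without spaces: dizsiulz


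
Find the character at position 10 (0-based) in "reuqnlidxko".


Input string: 'reuqnlidxko'
Operation: get character at index 10
Index mapping: s[0]='r', s[1]='e', s[2]='u', s[3]='q', s[4]='n', s[5]='l', s[6]='i', s[7]='d', s[8]='x', s[9]='k', s[10]='o'
Result: 'o'


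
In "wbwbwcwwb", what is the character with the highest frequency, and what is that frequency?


Input: 'wbwbwcwwb'
Operation: tally each character
Counts: 'b':3, 'c':1, 'w':5
Maximum: 'w' appears 5 times


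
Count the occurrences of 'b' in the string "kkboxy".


Input string: 'kkboxy'
Target character: 'b'
Scan each position: s[2]='b'
Matches found at indices: 2
Total: 1


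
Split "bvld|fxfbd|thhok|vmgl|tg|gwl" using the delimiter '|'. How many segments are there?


Input string: 'bvld|fxfbd|thhok|vmgl|tg|gwl'
Delimiter: '|'
Split result: 'bvld', 'fxfbd', 'thhok', 'vmgl', 'tg', 'gwl'
Number of parts: 6


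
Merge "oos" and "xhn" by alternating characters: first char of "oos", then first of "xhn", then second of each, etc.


String 1: 'oos'
String 2: 'xhn'
Operation: alternate characters
Pairs: 'o'+'x', 'o'+'h', 's'+'n'
Result: oxohsn


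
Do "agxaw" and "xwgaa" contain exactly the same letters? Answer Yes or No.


String 1: 'agxaw' -> sorted: 'aagwx'
String 2: 'xwgaa' -> sorted: 'aagwx'
Compare sorted forms: 'aagwx' == 'aagwx'
Anagram: Yes


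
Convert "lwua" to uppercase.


Input string: 'lwua'
Operation: convert each letter to uppercase
Mapping: 'l'->'L', 'w'->'W', 'u'->'U', 'a'->'A'
Result: LWUA


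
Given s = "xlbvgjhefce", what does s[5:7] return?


Input string: 'xlbvgjhefce'
Operation: slice [5:7]
Extract characters: s[5]='j', s[6]='h'
Result: jh


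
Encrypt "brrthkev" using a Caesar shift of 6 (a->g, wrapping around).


Input: 'brrthkev', shift = 6
Operation: for each letter, (position + 6) mod 26
Mapping: 'b'(1+6=7)->'h', 'r'(17+6=23)->'x', 'r'(17+6=23)->'x', 't'(19+6=25)->'z', 'h'(7+6=13)->'n', 'k'(10+6=16)->'q', 'e'(4+6=10)->'k', 'v'(21+6=27, 27 mod 26=1)->'b'
Result: hxxznqkb


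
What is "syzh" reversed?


Input string: 'syzh'
Operation: reverse character order
Original order: 's' -> 'y' -> 'z' -> 'h'
Reversed order: 'h' -> 'z' -> 'y' -> 's'
Result: hzys


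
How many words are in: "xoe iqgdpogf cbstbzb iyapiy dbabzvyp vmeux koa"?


Input string: 'xoe iqgdpogf cbstbzb iyapiy dbabzvyp vmeux koa'
Operation: split by spaces
Words found: 'xoe', 'iqgdpogf', 'cbstbzb', 'iyapiy', 'dbabzvyp', 'vmeux', 'koa'
Word count: 7


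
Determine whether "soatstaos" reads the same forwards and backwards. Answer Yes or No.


Input string: 'soatstaos'
Reversed: 'soatstaos'
Compare pairs: s[0]='s' vs s[8]='s' (match), s[1]='o' vs s[7]='o' (match), s[2]='a' vs s[6]='a' (match), s[3]='t' vs s[5]='t' (match)
Palindrome: Yes


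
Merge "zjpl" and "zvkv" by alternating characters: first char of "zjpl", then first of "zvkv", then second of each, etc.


String 1: 'zjpl'
String 2: 'zvkv'
Operation: alternate characters
Pairs: 'z'+'z', 'j'+'v', 'p'+'k', 'l'+'v'
Result: zzjvpklv


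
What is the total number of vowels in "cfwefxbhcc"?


Input string: 'cfwefxbhcc'
Operation: count vowels (a, e, i, o, u)
Scan: s[0]='c', s[1]='f', s[2]='w', s[3]='e' (vowel), s[4]='f', s[5]='x', s[6]='b', s[7]='h', s[8]='c', s[9]='c'
Vowels found: 1
Result: 1


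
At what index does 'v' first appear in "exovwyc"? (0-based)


Input string: 'exovwyc'
Target: 'v'
Scanning left to right: s[0]='e', s[1]='x', s[2]='o', s[3]='v'
First match at index: 3


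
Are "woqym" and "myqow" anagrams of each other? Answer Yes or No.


String 1: 'woqym' -> sorted: 'moqwy'
String 2: 'myqow' -> sorted: 'moqwy'
Compare sorted forms: 'moqwy' == 'moqwy'
Anagram: Yes


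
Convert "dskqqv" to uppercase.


Input string: 'dskqqv'
Operation: convert each letter to uppercase
Mapping: 'd'->'D', 's'->'S', 'k'->'K', 'q'->'Q', 'q'->'Q', 'v'->'V'
Result: DSKQQV


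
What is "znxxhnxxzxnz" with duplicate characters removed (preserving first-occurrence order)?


Input: 'znxxhnxxzxnz'
Operation: keep first occurrence of each character
Scan: s[0]='z' new -> keep; s[1]='n' new -> keep; s[2]='x' new -> keep; s[3]='x' seen -> skip; s[4]='h' new -> keep; s[5]='n' seen -> skip; s[6]='x' seen -> skip; s[7]='x' seen -> skip; s[8]='z' seen -> skip; s[9]='x' seen -> skip; s[10]='n' seen -> skip; s[11]='z' seen -> skip
Result: znxh


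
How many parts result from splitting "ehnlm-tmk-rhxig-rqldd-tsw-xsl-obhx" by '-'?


Input string: 'ehnlm-tmk-rhxig-rqldd-tsw-xsl-obhx'
Delimiter: '-'
Split result: 'ehnlm', 'tmk', 'rhxig', 'rqldd', 'tsw', 'xsl', 'obhx'
Number of parts: 7


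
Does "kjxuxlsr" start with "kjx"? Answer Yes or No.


Input string: 'kjxuxlsr'
Prefix to check: 'kjx'
First 3 characters of input: 'kjx'
Match: True
Result: Yes


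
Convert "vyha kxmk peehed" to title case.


Input string: 'vyha kxmk peehed'
Operation: capitalize first letter of each word
Word transformations: 'vyha'->'Vyha', 'kxmk'->'Kxmk', 'peehed'->'Peehed'
Result: Vyha Kxmk Peehed


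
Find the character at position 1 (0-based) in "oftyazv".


Input string: 'oftyazv'
Operation: get character at index 1
Index mapping: s[0]='o', s[1]='f'
Result: 'f'


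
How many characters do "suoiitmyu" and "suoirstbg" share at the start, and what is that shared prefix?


String 1: 'suoiitmyu'
String 2: 'suoirstbg'
Compare position by position:
pos 0: 's' vs 's' match
pos 1: 'u' vs 'u' match
pos 2: 'o' vs 'o' match
pos 3: 'i' vs 'i' match
pos 4: 'i' vs 'r' differ -> stop
Longest common prefix: "suoi" (length 4)


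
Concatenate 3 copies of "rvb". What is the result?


Input string: 'rvb'
Operation: repeat 3 times
Concatenation: 'rvb' + 'rvb' + 'rvb'
Result: rvbrvbrvb


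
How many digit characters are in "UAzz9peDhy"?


Input string: 'UAzz9peDhy'
Operation: count digit characters (0-9)
Scan: 'U', 'A', 'z', 'z', '9'(digit), 'p', 'e', 'D', 'h', 'y'
Digits found: 1
Result: 1


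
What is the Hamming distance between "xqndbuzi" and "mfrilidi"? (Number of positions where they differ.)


String 1: 'xqndbuzi'
String 2: 'mfrilidi'
Compare each position: pos 0: 'x'!='m', pos 1: 'q'!='f', pos 2: 'n'!='r', pos 3: 'd'!='i', pos 4: 'b'!='l', pos 5: 'u'!='i', pos 6: 'z'!='d', pos 7: 'i'=='i'
Differing positions: 7
Hamming distance: 7


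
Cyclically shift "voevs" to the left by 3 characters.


Input: 'voevs', shift = 3
Operation: split at index 3 and swap parts
Front part s[0:3] = 'voe'
Back part s[3:] = 'vs'
Rotated = back + front = 'vs' + 'voe'
Result: vsvoe


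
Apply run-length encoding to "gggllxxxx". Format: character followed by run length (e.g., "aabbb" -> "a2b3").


Input: 'gggllxxxx'
Operation: identify consecutive runs
Runs: 'ggg' -> g3, 'll' -> l2, 'xxxx' -> x4
Encoded: g3l2x4


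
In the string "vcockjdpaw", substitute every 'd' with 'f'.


Input string: 'vcockjdpaw'
Operation: replace 'd' with 'f'
Positions of 'd': 6
After replacement: vcockjfpaw


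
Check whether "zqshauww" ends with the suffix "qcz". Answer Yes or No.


Input string: 'zqshauww'
Suffix to check: 'qcz'
Last 3 characters of input: 'uww'
Match: False
Result: No


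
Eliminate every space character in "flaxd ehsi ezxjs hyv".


Input string: 'flaxd ehsi ezxjs hyv'
Operation: remove all spaces
Words: 'flaxd', 'ehsi', 'ezxjs', 'hyv'
Join without spaces: flaxdehsiezxjshyv


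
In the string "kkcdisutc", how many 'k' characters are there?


Input string: 'kkcdisutc'
Target character: 'k'
Scan each position: s[0]='k', s[1]='k'
Matches found at indices: 0, 1
Total: 2


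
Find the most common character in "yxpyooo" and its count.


Input: 'yxpyooo'
Operation: tally each character
Counts: 'o':3, 'p':1, 'x':1, 'y':2
Maximum: 'o' appears 3 times


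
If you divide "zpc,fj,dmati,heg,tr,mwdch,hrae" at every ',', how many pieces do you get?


Input string: 'zpc,fj,dmati,heg,tr,mwdch,hrae'
Delimiter: ','
Split result: 'zpc', 'fj', 'dmati', 'heg', 'tr', 'mwdch', 'hrae'
Number of parts: 7


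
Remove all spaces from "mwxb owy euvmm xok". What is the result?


Input string: 'mwxb owy euvmm xok'
Operation: remove all spaces
Words: 'mwxb', 'owy', 'euvmm', 'xok'
Join without spaces: mwxbowyeuvmmxok


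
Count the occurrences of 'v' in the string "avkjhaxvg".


Input string: 'avkjhaxvg'
Target character: 'v'
Scan each position: s[1]='v', s[7]='v'
Matches found at indices: 1, 7
Total: 2


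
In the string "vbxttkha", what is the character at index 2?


Input string: 'vbxttkha'
Operation: get character at index 2
Index mapping: s[0]='v', s[1]='b', s[2]='x'
Result: 'x'


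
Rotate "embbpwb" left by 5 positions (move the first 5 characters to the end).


Input: 'embbpwb', shift = 5
Operation: split at index 5 and swap parts
Front part s[0:5] = 'embbp'
Back part s[5:] = 'wb'
Rotated = back + front = 'wb' + 'embbp'
Result: wbembbp


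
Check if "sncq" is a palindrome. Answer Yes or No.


Input string: 'sncq'
Reversed: 'qcns'
Compare pairs: s[0]='s' vs s[3]='q' (mismatch), s[1]='n' vs s[2]='c' (mismatch)
Palindrome: No


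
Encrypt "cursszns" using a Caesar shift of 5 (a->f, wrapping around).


Input: 'cursszns', shift = 5
Operation: for each letter, (position + 5) mod 26
Mapping: 'c'(2+5=7)->'h', 'u'(20+5=25)->'z', 'r'(17+5=22)->'w', 's'(18+5=23)->'x', 's'(18+5=23)->'x', 'z'(25+5=30, 30 mod 26=4)->'e', 'n'(13+5=18)->'s', 's'(18+5=23)->'x'
Result: hzwxxesx


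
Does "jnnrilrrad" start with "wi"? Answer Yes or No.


Input string: 'jnnrilrrad'
Prefix to check: 'wi'
First 2 characters of input: 'jn'
Match: False
Result: No


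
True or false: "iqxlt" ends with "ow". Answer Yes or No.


Input string: 'iqxlt'
Suffix to check: 'ow'
Last 2 characters of input: 'lt'
Match: False
Result: No


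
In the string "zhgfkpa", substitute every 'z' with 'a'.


Input string: 'zhgfkpa'
Operation: replace 'z' with 'a'
Positions of 'z': 0
After replacement: ahgfkpa


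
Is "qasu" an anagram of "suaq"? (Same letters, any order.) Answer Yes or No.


String 1: 'suaq' -> sorted: 'aqsu'
String 2: 'qasu' -> sorted: 'aqsu'
Compare sorted forms: 'aqsu' == 'aqsu'
Anagram: Yes


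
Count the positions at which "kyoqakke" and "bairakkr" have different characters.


String 1: 'kyoqakke'
String 2: 'bairakkr'
Compare each position: pos 0: 'k'!='b', pos 1: 'y'!='a', pos 2: 'o'!='i', pos 3: 'q'!='r', pos 4: 'a'=='a', pos 5: 'k'=='k', pos 6: 'k'=='k', pos 7: 'e'!='r'
Differing positions: 5
Hamming distance: 5


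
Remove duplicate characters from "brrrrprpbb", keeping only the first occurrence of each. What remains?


Input: 'brrrrprpbb'
Operation: keep first occurrence of each character
Scan: s[0]='b' new -> keep; s[1]='r' new -> keep; s[2]='r' seen -> skip; s[3]='r' seen -> skip; s[4]='r' seen -> skip; s[5]='p' new -> keep; s[6]='r' seen -> skip; s[7]='p' seen -> skip; s[8]='b' seen -> skip; s[9]='b' seen -> skip
Result: brp


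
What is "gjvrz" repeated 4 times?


Input string: 'gjvrz'
Operation: repeat 4 times
Concatenation: 'gjvrz' + 'gjvrz' + 'gjvrz' + 'gjvrz'
Result: gjvrzgjvrzgjvrzgjvrz


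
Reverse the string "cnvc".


Input string: 'cnvc'
Operation: reverse character order
Original order: 'c' -> 'n' -> 'v' -> 'c'
Reversed order: 'c' -> 'v' -> 'n' -> 'c'
Result: cvnc


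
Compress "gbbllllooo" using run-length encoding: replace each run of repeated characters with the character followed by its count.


Input: 'gbbllllooo'
Operation: identify consecutive runs
Runs: 'g' -> g1, 'bb' -> b2, 'llll' -> l4, 'ooo' -> o3
Encoded: g1b2l4o3


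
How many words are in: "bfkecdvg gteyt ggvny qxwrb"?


Input string: 'bfkecdvg gteyt ggvny qxwrb'
Operation: split by spaces
Words found: 'bfkecdvg', 'gteyt', 'ggvny', 'qxwrb'
Word count: 4


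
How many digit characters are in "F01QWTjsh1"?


Input string: 'F01QWTjsh1'
Operation: count digit characters (0-9)
Scan: 'F', '0'(digit), '1'(digit), 'Q', 'W', 'T', 'j', 's', 'h', '1'(digit)
Digits found: 3
Result: 3


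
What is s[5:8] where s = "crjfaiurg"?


Input string: 'crjfaiurg'
Operation: slice [5:8]
Extract characters: s[5]='i', s[6]='u', s[7]='r'
Result: iur


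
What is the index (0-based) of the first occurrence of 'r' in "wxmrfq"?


Input string: 'wxmrfq'
Target: 'r'
Scanning left to right: s[0]='w', s[1]='x', s[2]='m', s[3]='r'
First match at index: 3


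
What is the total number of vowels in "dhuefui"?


Input string: 'dhuefui'
Operation: count vowels (a, e, i, o, u)
Scan: s[0]='d', s[1]='h', s[2]='u' (vowel), s[3]='e' (vowel), s[4]='f', s[5]='u' (vowel), s[6]='i' (vowel)
Vowels found: 4
Result: 4


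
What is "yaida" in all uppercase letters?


Input string: 'yaida'
Operation: convert each letter to uppercase
Mapping: 'y'->'Y', 'a'->'A', 'i'->'I', 'd'->'D', 'a'->'A'
Result: YAIDA


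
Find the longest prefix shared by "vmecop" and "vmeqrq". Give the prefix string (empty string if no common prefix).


String 1: 'vmecop'
String 2: 'vmeqrq'
Compare position by position:
pos 0: 'v' vs 'v' match
pos 1: 'm' vs 'm' match
pos 2: 'e' vs 'e' match
pos 3: 'c' vs 'q' differ -> stop
Longest common prefix: "vme" (length 3)


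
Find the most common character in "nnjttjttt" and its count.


Input: 'nnjttjttt'
Operation: tally each character
Counts: 'j':2, 'n':2, 't':5
Maximum: 't' appears 5 times


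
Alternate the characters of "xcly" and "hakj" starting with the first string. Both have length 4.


String 1: 'xcly'
String 2: 'hakj'
Operation: alternate characters
Pairs: 'x'+'h', 'c'+'a', 'l'+'k', 'y'+'j'
Result: xhcalkyj


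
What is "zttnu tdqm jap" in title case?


Input string: 'zttnu tdqm jap'
Operation: capitalize first letter of each word
Word transformations: 'zttnu'->'Zttnu', 'tdqm'->'Tdqm', 'jap'->'Jap'
Result: Zttnu Tdqm Jap


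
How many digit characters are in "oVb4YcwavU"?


Input string: 'oVb4YcwavU'
Operation: count digit characters (0-9)
Scan: 'o', 'V', 'b', '4'(digit), 'Y', 'c', 'w', 'a', 'v', 'U'
Digits found: 1
Result: 1


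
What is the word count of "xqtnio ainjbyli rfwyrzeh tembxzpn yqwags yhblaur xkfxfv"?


Input string: 'xqtnio ainjbyli rfwyrzeh tembxzpn yqwags yhblaur xkfxfv'
Operation: split by spaces
Words found: 'xqtnio', 'ainjbyli', 'rfwyrzeh', 'tembxzpn', 'yqwags', 'yhblaur', 'xkfxfv'
Word count: 7


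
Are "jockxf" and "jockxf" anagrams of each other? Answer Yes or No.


String 1: 'jockxf' -> sorted: 'cfjkox'
String 2: 'jockxf' -> sorted: 'cfjkox'
Compare sorted forms: 'cfjkox' == 'cfjkox'
Anagram: Yes


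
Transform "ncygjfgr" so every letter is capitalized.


Input string: 'ncygjfgr'
Operation: convert each letter to uppercase
Mapping: 'n'->'N', 'c'->'C', 'y'->'Y', 'g'->'G', 'j'->'J', 'f'->'F', 'g'->'G', 'r'->'R'
Result: NCYGJFGR
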